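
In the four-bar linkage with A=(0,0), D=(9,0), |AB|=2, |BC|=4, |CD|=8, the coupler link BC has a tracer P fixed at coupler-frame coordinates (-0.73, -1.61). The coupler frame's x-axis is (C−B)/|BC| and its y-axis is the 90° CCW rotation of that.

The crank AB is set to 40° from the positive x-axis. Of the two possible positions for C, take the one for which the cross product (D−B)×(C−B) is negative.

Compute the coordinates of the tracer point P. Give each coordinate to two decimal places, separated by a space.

-0.07 2.04

A=(0,0), D=(9.00,0)
B = A + 2.00·(cos40°, sin40°) = (1.5321, 1.2856)
|BD| = 7.5778
circle(B,4.00) ∩ circle(D,8.00): a=0.6217, h=3.9514
  candidates: C₊=(2.8151,5.0742) cross=29.943; C₋=(1.4744,-2.7140) cross=-29.943
  mode - wants cross < 0 → take C=(1.4744,-2.7140) (cross=-29.943)
ex = (C−B)/|BC| = (-0.0144,-0.9999); ey = (0.9999,-0.0144)
P = B + -0.73·ex + -1.61·ey = (-0.0672,2.0387)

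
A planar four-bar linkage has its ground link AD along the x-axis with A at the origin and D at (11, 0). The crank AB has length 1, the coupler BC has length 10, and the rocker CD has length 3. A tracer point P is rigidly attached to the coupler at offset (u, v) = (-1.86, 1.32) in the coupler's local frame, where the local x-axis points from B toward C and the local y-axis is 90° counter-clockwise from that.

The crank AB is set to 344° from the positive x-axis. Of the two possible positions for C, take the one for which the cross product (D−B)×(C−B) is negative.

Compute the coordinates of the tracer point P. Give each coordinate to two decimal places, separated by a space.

-0.47 1.50

A=(0,0), D=(11.00,0)
B = A + 1.00·(cos344°, sin344°) = (0.9613, -0.2756)
|BD| = 10.0425
circle(B,10.00) ∩ circle(D,3.00): a=9.5520, h=2.9596
  candidates: C₊=(10.4284,2.9450) cross=29.722; C₋=(10.5909,-2.9720) cross=-29.722
  mode - wants cross < 0 → take C=(10.5909,-2.9720) (cross=-29.722)
ex = (C−B)/|BC| = (0.9630,-0.2696); ey = (0.2696,0.9630)
P = B + -1.86·ex + 1.32·ey = (-0.4739,1.4970)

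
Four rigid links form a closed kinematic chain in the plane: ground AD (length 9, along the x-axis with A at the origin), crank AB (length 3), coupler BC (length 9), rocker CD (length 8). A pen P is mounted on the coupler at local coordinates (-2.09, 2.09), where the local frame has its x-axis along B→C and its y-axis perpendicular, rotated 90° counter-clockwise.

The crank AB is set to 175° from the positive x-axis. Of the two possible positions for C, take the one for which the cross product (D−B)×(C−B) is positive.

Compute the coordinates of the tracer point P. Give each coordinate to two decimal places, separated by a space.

-5.94 0.49

A=(0,0), D=(9.00,0)
B = A + 3.00·(cos175°, sin175°) = (-2.9886, 0.2615)
|BD| = 11.9914
circle(B,9.00) ∩ circle(D,8.00): a=6.7046, h=6.0041
  candidates: C₊=(3.8453,6.1179) cross=71.997; C₋=(3.5835,-5.8874) cross=-71.997
  mode + wants cross > 0 → take C=(3.8453,6.1179) (cross=71.997)
ex = (C−B)/|BC| = (0.7593,0.6507); ey = (-0.6507,0.7593)
P = B + -2.09·ex + 2.09·ey = (-5.9356,0.4884)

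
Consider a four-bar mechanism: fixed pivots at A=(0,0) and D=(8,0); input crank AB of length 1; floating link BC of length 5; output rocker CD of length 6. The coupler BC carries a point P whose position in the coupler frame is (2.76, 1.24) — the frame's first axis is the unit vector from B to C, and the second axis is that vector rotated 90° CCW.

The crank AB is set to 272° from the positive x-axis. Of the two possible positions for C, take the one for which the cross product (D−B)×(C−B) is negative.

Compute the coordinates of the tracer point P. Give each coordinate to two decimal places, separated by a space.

2.93 -1.88

A=(0,0), D=(8.00,0)
B = A + 1.00·(cos272°, sin272°) = (0.0349, -0.9994)
|BD| = 8.0276
circle(B,5.00) ∩ circle(D,6.00): a=3.3286, h=3.7310
  candidates: C₊=(2.8732,3.1170) cross=29.951; C₋=(3.8021,-4.2869) cross=-29.951
  mode - wants cross < 0 → take C=(3.8021,-4.2869) (cross=-29.951)
ex = (C−B)/|BC| = (0.7534,-0.6575); ey = (0.6575,0.7534)
P = B + 2.76·ex + 1.24·ey = (2.9297,-1.8798)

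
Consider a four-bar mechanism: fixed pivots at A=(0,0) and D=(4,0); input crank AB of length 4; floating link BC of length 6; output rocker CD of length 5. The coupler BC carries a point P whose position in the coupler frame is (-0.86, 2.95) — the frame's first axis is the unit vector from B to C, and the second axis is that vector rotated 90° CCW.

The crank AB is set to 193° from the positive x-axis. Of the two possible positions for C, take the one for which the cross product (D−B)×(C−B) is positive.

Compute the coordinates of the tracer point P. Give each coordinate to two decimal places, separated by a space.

-6.60 0.56

A=(0,0), D=(4.00,0)
B = A + 4.00·(cos193°, sin193°) = (-3.8975, -0.8998)
|BD| = 7.9486
circle(B,6.00) ∩ circle(D,5.00): a=4.6662, h=3.7718
  candidates: C₊=(0.3118,3.3760) cross=29.980; C₋=(1.1657,-4.1191) cross=-29.980
  mode + wants cross > 0 → take C=(0.3118,3.3760) (cross=29.980)
ex = (C−B)/|BC| = (0.7015,0.7126); ey = (-0.7126,0.7015)
P = B + -0.86·ex + 2.95·ey = (-6.6031,0.5569)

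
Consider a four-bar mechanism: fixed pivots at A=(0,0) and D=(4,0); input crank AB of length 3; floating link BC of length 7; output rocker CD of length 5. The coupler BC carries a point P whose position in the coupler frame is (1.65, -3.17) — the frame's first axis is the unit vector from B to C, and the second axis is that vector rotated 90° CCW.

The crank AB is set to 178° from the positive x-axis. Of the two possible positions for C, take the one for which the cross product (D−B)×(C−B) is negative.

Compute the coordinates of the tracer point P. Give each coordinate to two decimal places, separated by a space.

A=(0,0), D=(4.00,0)
B = A + 3.00·(cos178°, sin178°) = (-2.9982, 0.1047)
|BD| = 6.9990
circle(B,7.00) ∩ circle(D,5.00): a=5.2140, h=4.6705
  candidates: C₊=(2.2851,4.6967) cross=32.689; C₋=(2.1454,-4.6433) cross=-32.689
  mode - wants cross < 0 → take C=(2.1454,-4.6433) (cross=-32.689)
ex = (C−B)/|BC| = (0.7348,-0.6783); ey = (0.6783,0.7348)
P = B + 1.65·ex + -3.17·ey = (-3.9359,-3.3438)

-3.94 -3.34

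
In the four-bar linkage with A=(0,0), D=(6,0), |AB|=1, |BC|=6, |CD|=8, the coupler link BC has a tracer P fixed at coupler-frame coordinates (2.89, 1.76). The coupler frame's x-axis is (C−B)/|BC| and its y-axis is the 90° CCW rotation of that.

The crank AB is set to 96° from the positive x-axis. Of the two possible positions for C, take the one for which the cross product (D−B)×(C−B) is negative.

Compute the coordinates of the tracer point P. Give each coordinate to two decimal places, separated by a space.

1.59 -1.94

A=(0,0), D=(6.00,0)
B = A + 1.00·(cos96°, sin96°) = (-0.1045, 0.9945)
|BD| = 6.1850
circle(B,6.00) ∩ circle(D,8.00): a=0.8290, h=5.9425
  candidates: C₊=(1.6692,6.7264) cross=36.754; C₋=(-0.2419,-5.0039) cross=-36.754
  mode - wants cross < 0 → take C=(-0.2419,-5.0039) (cross=-36.754)
ex = (C−B)/|BC| = (-0.0229,-0.9997); ey = (0.9997,-0.0229)
P = B + 2.89·ex + 1.76·ey = (1.5889,-1.9350)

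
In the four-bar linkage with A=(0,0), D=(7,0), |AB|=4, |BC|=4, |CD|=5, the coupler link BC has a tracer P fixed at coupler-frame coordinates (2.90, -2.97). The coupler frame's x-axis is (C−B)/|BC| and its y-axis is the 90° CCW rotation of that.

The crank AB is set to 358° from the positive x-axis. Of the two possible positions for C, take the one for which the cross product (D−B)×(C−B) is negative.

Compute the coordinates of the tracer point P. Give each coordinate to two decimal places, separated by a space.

1.17 -3.18

A=(0,0), D=(7.00,0)
B = A + 4.00·(cos358°, sin358°) = (3.9976, -0.1396)
|BD| = 3.0057
circle(B,4.00) ∩ circle(D,5.00): a=0.0057, h=4.0000
  candidates: C₊=(3.8175,3.8563) cross=12.023; C₋=(4.1890,-4.1350) cross=-12.023
  mode - wants cross < 0 → take C=(4.1890,-4.1350) (cross=-12.023)
ex = (C−B)/|BC| = (0.0479,-0.9989); ey = (0.9989,0.0479)
P = B + 2.90·ex + -2.97·ey = (1.1698,-3.1784)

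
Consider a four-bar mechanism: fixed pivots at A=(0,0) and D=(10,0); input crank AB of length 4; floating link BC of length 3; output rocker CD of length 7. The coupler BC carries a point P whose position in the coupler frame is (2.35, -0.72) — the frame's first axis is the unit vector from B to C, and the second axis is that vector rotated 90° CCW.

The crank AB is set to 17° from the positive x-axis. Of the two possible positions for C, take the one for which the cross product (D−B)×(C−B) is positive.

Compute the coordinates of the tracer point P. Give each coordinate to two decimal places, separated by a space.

4.94 3.36

A=(0,0), D=(10.00,0)
B = A + 4.00·(cos17°, sin17°) = (3.8252, 1.1695)
|BD| = 6.2846
circle(B,3.00) ∩ circle(D,7.00): a=-0.0401, h=2.9997
  candidates: C₊=(4.3440,4.1243) cross=18.852; C₋=(3.2276,-1.7704) cross=-18.852
  mode + wants cross > 0 → take C=(4.3440,4.1243) (cross=18.852)
ex = (C−B)/|BC| = (0.1729,0.9849); ey = (-0.9849,0.1729)
P = B + 2.35·ex + -0.72·ey = (4.9408,3.3596)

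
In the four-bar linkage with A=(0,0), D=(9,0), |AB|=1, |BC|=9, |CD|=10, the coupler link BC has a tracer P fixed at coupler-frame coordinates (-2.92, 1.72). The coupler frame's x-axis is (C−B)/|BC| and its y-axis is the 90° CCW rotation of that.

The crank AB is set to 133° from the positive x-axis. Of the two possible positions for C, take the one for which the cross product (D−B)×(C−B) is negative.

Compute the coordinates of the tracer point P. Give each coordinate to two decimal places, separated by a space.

A=(0,0), D=(9.00,0)
B = A + 1.00·(cos133°, sin133°) = (-0.6820, 0.7314)
|BD| = 9.7096
circle(B,9.00) ∩ circle(D,10.00): a=3.8764, h=8.1224
  candidates: C₊=(3.7952,8.5387) cross=78.865; C₋=(2.5716,-7.6600) cross=-78.865
  mode - wants cross < 0 → take C=(2.5716,-7.6600) (cross=-78.865)
ex = (C−B)/|BC| = (0.3615,-0.9324); ey = (0.9324,0.3615)
P = B + -2.92·ex + 1.72·ey = (-0.1339,4.0757)

-0.13 4.08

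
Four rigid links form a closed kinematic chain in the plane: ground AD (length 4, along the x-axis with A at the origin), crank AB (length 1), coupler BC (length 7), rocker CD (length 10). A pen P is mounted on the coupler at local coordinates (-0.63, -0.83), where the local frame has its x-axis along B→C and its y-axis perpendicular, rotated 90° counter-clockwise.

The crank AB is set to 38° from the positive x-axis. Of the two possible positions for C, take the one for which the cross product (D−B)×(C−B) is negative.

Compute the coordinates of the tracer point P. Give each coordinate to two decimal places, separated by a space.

1.14 1.60

A=(0,0), D=(4.00,0)
B = A + 1.00·(cos38°, sin38°) = (0.7880, 0.6157)
|BD| = 3.2705
circle(B,7.00) ∩ circle(D,10.00): a=-6.1618, h=3.3214
  candidates: C₊=(-4.6384,5.0377) cross=10.863; C₋=(-5.8889,-1.4864) cross=-10.863
  mode - wants cross < 0 → take C=(-5.8889,-1.4864) (cross=-10.863)
ex = (C−B)/|BC| = (-0.9538,-0.3003); ey = (0.3003,-0.9538)
P = B + -0.63·ex + -0.83·ey = (1.1397,1.5965)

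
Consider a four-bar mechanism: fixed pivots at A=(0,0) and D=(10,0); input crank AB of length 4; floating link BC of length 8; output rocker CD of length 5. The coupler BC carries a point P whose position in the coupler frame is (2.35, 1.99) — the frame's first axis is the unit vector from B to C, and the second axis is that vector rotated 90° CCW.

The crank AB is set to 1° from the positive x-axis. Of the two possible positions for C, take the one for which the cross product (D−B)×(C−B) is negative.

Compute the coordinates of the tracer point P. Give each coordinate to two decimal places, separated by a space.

7.08 0.12

A=(0,0), D=(10.00,0)
B = A + 4.00·(cos1°, sin1°) = (3.9994, 0.0698)
|BD| = 6.0010
circle(B,8.00) ∩ circle(D,5.00): a=6.2500, h=4.9938
  candidates: C₊=(10.3070,4.9906) cross=29.968; C₋=(10.1908,-4.9964) cross=-29.968
  mode - wants cross < 0 → take C=(10.1908,-4.9964) (cross=-29.968)
ex = (C−B)/|BC| = (0.7739,-0.6333); ey = (0.6333,0.7739)
P = B + 2.35·ex + 1.99·ey = (7.0783,0.1217)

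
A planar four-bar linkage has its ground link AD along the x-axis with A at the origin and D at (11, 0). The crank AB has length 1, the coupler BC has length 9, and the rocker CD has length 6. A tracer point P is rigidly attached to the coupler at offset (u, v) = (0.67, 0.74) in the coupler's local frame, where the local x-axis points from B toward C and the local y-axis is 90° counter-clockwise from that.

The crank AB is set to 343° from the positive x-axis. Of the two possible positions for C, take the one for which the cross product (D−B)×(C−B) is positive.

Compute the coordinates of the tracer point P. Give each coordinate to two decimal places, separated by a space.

A=(0,0), D=(11.00,0)
B = A + 1.00·(cos343°, sin343°) = (0.9563, -0.2924)
|BD| = 10.0479
circle(B,9.00) ∩ circle(D,6.00): a=7.2632, h=5.3146
  candidates: C₊=(8.0618,5.2314) cross=53.401; C₋=(8.3711,-5.3934) cross=-53.401
  mode + wants cross > 0 → take C=(8.0618,5.2314) (cross=53.401)
ex = (C−B)/|BC| = (0.7895,0.6137); ey = (-0.6137,0.7895)
P = B + 0.67·ex + 0.74·ey = (1.0311,0.7031)

1.03 0.70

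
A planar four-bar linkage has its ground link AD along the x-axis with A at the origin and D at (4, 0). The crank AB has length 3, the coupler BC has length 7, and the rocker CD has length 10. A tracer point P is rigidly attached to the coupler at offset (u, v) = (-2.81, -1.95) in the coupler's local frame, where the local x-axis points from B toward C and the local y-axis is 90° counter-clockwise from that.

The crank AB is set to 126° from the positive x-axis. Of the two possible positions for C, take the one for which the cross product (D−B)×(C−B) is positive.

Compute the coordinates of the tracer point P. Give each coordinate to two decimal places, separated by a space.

A=(0,0), D=(4.00,0)
B = A + 3.00·(cos126°, sin126°) = (-1.7634, 2.4271)
|BD| = 6.2535
circle(B,7.00) ∩ circle(D,10.00): a=-0.9509, h=6.9351
  candidates: C₊=(0.0518,9.1876) cross=43.369; C₋=(-5.3313,-3.5954) cross=-43.369
  mode + wants cross > 0 → take C=(0.0518,9.1876) (cross=43.369)
ex = (C−B)/|BC| = (0.2593,0.9658); ey = (-0.9658,0.2593)
P = B + -2.81·ex + -1.95·ey = (-0.6087,-0.7925)

-0.61 -0.79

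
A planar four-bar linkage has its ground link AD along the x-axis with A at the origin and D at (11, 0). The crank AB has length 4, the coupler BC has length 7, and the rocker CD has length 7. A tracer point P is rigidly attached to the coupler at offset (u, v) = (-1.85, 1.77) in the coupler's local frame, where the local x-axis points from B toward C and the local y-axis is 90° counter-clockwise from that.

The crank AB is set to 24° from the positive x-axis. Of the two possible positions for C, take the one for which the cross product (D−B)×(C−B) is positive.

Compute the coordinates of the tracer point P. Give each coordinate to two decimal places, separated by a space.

A=(0,0), D=(11.00,0)
B = A + 4.00·(cos24°, sin24°) = (3.6542, 1.6269)
|BD| = 7.5238
circle(B,7.00) ∩ circle(D,7.00): a=3.7619, h=5.9032
  candidates: C₊=(8.6036,6.5770) cross=44.415; C₋=(6.0506,-4.9501) cross=-44.415
  mode + wants cross > 0 → take C=(8.6036,6.5770) (cross=44.415)
ex = (C−B)/|BC| = (0.7071,0.7072); ey = (-0.7072,0.7071)
P = B + -1.85·ex + 1.77·ey = (1.0945,1.5702)

1.09 1.57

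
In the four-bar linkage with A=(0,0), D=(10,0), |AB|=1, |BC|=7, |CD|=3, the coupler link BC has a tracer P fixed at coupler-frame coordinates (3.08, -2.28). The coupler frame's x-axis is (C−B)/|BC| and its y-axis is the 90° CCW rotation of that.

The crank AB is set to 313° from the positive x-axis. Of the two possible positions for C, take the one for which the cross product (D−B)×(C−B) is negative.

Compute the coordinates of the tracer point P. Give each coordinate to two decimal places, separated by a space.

3.38 -3.45

A=(0,0), D=(10.00,0)
B = A + 1.00·(cos313°, sin313°) = (0.6820, -0.7314)
|BD| = 9.3467
circle(B,7.00) ∩ circle(D,3.00): a=6.8131, h=1.6066
  candidates: C₊=(7.3485,1.4035) cross=15.017; C₋=(7.6000,-1.7999) cross=-15.017
  mode - wants cross < 0 → take C=(7.6000,-1.7999) (cross=-15.017)
ex = (C−B)/|BC| = (0.9883,-0.1527); ey = (0.1527,0.9883)
P = B + 3.08·ex + -2.28·ey = (3.3778,-3.4548)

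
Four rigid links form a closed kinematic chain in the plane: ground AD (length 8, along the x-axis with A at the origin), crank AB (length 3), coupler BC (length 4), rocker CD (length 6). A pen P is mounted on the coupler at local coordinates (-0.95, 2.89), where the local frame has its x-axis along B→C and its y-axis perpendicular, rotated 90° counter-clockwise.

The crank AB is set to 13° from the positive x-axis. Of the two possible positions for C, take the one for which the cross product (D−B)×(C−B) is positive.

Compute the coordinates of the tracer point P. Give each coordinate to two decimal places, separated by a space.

A=(0,0), D=(8.00,0)
B = A + 3.00·(cos13°, sin13°) = (2.9231, 0.6749)
|BD| = 5.1215
circle(B,4.00) ∩ circle(D,6.00): a=0.6082, h=3.9535
  candidates: C₊=(4.0470,4.5137) cross=20.248; C₋=(3.0051,-3.3243) cross=-20.248
  mode + wants cross > 0 → take C=(4.0470,4.5137) (cross=20.248)
ex = (C−B)/|BC| = (0.2810,0.9597); ey = (-0.9597,0.2810)
P = B + -0.95·ex + 2.89·ey = (-0.1174,0.5751)

-0.12 0.58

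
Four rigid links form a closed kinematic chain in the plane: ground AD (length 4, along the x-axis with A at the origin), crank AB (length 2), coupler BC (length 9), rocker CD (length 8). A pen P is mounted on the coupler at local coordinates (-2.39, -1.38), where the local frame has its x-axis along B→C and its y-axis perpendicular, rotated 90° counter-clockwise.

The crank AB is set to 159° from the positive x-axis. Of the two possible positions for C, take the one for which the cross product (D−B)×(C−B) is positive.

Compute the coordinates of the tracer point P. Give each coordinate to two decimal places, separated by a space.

A=(0,0), D=(4.00,0)
B = A + 2.00·(cos159°, sin159°) = (-1.8672, 0.7167)
|BD| = 5.9108
circle(B,9.00) ∩ circle(D,8.00): a=4.3934, h=7.8548
  candidates: C₊=(3.4463,7.9808) cross=46.428; C₋=(1.5414,-7.6128) cross=-46.428
  mode + wants cross > 0 → take C=(3.4463,7.9808) (cross=46.428)
ex = (C−B)/|BC| = (0.5904,0.8071); ey = (-0.8071,0.5904)
P = B + -2.39·ex + -1.38·ey = (-2.1644,-2.0270)

-2.16 -2.03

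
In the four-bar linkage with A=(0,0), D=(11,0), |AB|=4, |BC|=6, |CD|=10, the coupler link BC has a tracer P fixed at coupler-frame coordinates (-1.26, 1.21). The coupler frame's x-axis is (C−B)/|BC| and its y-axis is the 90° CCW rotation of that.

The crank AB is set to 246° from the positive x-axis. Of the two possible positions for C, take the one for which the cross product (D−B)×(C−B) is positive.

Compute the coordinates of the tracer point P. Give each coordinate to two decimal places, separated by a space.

-3.28 -4.21

A=(0,0), D=(11.00,0)
B = A + 4.00·(cos246°, sin246°) = (-1.6269, -3.6542)
|BD| = 13.1451
circle(B,6.00) ∩ circle(D,10.00): a=4.1382, h=4.3446
  candidates: C₊=(1.1404,1.6695) cross=57.110; C₋=(3.5559,-6.6772) cross=-57.110
  mode + wants cross > 0 → take C=(1.1404,1.6695) (cross=57.110)
ex = (C−B)/|BC| = (0.4612,0.8873); ey = (-0.8873,0.4612)
P = B + -1.26·ex + 1.21·ey = (-3.2817,-4.2141)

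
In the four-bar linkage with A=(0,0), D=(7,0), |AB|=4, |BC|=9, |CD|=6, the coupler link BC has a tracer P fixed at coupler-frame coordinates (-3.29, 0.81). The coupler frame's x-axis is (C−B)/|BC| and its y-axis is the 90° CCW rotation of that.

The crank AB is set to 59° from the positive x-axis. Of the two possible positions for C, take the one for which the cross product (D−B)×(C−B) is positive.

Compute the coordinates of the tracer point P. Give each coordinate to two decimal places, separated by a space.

A=(0,0), D=(7.00,0)
B = A + 4.00·(cos59°, sin59°) = (2.0602, 3.4287)
|BD| = 6.0131
circle(B,9.00) ∩ circle(D,6.00): a=6.7484, h=5.9548
  candidates: C₊=(10.9994,4.4727) cross=35.807; C₋=(4.2086,-5.3111) cross=-35.807
  mode + wants cross > 0 → take C=(10.9994,4.4727) (cross=35.807)
ex = (C−B)/|BC| = (0.9932,0.1160); ey = (-0.1160,0.9932)
P = B + -3.29·ex + 0.81·ey = (-1.3016,3.8516)

-1.30 3.85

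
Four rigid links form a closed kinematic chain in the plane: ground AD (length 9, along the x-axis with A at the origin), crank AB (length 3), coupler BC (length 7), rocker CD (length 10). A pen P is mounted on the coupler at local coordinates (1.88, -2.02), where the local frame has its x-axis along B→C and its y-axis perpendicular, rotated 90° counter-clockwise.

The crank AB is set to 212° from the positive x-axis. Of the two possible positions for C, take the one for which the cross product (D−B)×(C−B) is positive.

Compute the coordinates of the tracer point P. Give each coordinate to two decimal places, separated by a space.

0.06 -0.67

A=(0,0), D=(9.00,0)
B = A + 3.00·(cos212°, sin212°) = (-2.5441, -1.5898)
|BD| = 11.6531
circle(B,7.00) ∩ circle(D,10.00): a=3.6383, h=5.9802
  candidates: C₊=(0.2443,4.8309) cross=69.688; C₋=(1.8760,-7.0177) cross=-69.688
  mode + wants cross > 0 → take C=(0.2443,4.8309) (cross=69.688)
ex = (C−B)/|BC| = (0.3983,0.9172); ey = (-0.9172,0.3983)
P = B + 1.88·ex + -2.02·ey = (0.0576,-0.6700)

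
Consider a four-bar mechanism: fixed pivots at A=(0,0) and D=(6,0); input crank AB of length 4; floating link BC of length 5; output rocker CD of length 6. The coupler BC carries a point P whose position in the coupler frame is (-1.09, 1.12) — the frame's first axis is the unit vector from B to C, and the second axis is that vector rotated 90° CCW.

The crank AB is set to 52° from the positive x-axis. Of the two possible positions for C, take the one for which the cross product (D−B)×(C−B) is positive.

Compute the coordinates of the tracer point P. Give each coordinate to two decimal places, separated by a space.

0.93 3.46

A=(0,0), D=(6.00,0)
B = A + 4.00·(cos52°, sin52°) = (2.4626, 3.1520)
|BD| = 4.7380
circle(B,5.00) ∩ circle(D,6.00): a=1.2081, h=4.8518
  candidates: C₊=(6.5925,5.9707) cross=22.988; C₋=(0.1368,-1.2741) cross=-22.988
  mode + wants cross > 0 → take C=(6.5925,5.9707) (cross=22.988)
ex = (C−B)/|BC| = (0.8260,0.5637); ey = (-0.5637,0.8260)
P = B + -1.09·ex + 1.12·ey = (0.9310,3.4627)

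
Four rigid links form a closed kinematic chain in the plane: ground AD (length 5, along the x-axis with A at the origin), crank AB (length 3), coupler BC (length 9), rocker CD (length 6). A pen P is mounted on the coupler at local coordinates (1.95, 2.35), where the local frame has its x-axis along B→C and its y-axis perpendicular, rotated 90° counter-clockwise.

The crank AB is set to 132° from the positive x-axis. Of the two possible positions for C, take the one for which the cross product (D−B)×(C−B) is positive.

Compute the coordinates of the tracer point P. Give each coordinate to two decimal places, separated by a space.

-1.18 5.17

A=(0,0), D=(5.00,0)
B = A + 3.00·(cos132°, sin132°) = (-2.0074, 2.2294)
|BD| = 7.3535
circle(B,9.00) ∩ circle(D,6.00): a=6.7365, h=5.9682
  candidates: C₊=(6.2215,5.8743) cross=43.887; C₋=(2.6026,-5.5002) cross=-43.887
  mode + wants cross > 0 → take C=(6.2215,5.8743) (cross=43.887)
ex = (C−B)/|BC| = (0.9143,0.4050); ey = (-0.4050,0.9143)
P = B + 1.95·ex + 2.35·ey = (-1.1762,5.1678)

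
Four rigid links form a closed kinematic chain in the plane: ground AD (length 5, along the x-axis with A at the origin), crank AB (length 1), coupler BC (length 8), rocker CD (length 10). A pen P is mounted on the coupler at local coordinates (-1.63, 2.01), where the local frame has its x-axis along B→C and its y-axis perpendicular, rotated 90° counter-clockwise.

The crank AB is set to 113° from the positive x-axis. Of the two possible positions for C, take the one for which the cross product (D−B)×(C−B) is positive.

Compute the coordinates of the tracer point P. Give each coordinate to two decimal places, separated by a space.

A=(0,0), D=(5.00,0)
B = A + 1.00·(cos113°, sin113°) = (-0.3907, 0.9205)
|BD| = 5.4688
circle(B,8.00) ∩ circle(D,10.00): a=-0.5570, h=7.9806
  candidates: C₊=(0.4035,8.8810) cross=43.644; C₋=(-2.2831,-6.8525) cross=-43.644
  mode + wants cross > 0 → take C=(0.4035,8.8810) (cross=43.644)
ex = (C−B)/|BC| = (0.0993,0.9951); ey = (-0.9951,0.0993)
P = B + -1.63·ex + 2.01·ey = (-2.5526,-0.5019)

-2.55 -0.50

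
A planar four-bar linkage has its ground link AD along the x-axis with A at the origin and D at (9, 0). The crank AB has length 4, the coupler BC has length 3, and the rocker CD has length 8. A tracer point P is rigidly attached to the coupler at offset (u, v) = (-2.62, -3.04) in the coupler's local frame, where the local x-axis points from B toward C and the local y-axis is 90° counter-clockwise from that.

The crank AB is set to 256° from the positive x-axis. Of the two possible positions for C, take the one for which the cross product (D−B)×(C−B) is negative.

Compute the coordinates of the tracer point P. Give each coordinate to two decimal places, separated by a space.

-3.64 -6.88

A=(0,0), D=(9.00,0)
B = A + 4.00·(cos256°, sin256°) = (-0.9677, -3.8812)
|BD| = 10.6967
circle(B,3.00) ∩ circle(D,8.00): a=2.7774, h=1.1340
  candidates: C₊=(1.2090,-1.8167) cross=12.130; C₋=(2.0319,-3.9301) cross=-12.130
  mode - wants cross < 0 → take C=(2.0319,-3.9301) (cross=-12.130)
ex = (C−B)/|BC| = (0.9999,-0.0163); ey = (0.0163,0.9999)
P = B + -2.62·ex + -3.04·ey = (-3.6369,-6.8780)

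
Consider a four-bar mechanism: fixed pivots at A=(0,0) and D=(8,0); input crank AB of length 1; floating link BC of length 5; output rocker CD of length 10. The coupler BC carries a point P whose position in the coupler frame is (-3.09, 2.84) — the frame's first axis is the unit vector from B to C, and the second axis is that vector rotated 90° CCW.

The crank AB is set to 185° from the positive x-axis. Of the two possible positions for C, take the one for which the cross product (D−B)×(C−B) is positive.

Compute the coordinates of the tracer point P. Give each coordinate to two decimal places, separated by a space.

A=(0,0), D=(8.00,0)
B = A + 1.00·(cos185°, sin185°) = (-0.9962, -0.0872)
|BD| = 8.9966
circle(B,5.00) ∩ circle(D,10.00): a=0.3301, h=4.9891
  candidates: C₊=(-0.7145,4.9049) cross=44.885; C₋=(-0.6178,-5.0728) cross=-44.885
  mode + wants cross > 0 → take C=(-0.7145,4.9049) (cross=44.885)
ex = (C−B)/|BC| = (0.0563,0.9984); ey = (-0.9984,0.0563)
P = B + -3.09·ex + 2.84·ey = (-4.0058,-3.0122)

-4.01 -3.01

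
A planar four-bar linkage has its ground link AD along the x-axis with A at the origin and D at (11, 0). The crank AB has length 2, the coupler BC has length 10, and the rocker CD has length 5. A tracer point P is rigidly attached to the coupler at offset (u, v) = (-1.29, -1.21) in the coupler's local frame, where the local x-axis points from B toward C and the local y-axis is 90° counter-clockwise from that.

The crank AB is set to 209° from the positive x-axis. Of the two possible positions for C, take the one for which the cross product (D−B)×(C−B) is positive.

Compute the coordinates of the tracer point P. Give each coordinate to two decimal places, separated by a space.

-2.39 -2.62

A=(0,0), D=(11.00,0)
B = A + 2.00·(cos209°, sin209°) = (-1.7492, -0.9696)
|BD| = 12.7861
circle(B,10.00) ∩ circle(D,5.00): a=9.3259, h=3.6093
  candidates: C₊=(7.2761,3.3366) cross=46.149; C₋=(7.8235,-3.8614) cross=-46.149
  mode + wants cross > 0 → take C=(7.2761,3.3366) (cross=46.149)
ex = (C−B)/|BC| = (0.9025,0.4306); ey = (-0.4306,0.9025)
P = B + -1.29·ex + -1.21·ey = (-2.3925,-2.6172)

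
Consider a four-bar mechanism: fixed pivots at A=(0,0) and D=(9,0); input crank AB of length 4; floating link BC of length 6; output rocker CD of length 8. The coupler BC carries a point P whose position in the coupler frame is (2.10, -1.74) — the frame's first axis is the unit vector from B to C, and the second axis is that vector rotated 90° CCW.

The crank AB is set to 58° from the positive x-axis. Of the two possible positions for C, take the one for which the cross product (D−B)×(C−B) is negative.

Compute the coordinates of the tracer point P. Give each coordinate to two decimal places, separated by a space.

A=(0,0), D=(9.00,0)
B = A + 4.00·(cos58°, sin58°) = (2.1197, 3.3922)
|BD| = 7.6711
circle(B,6.00) ∩ circle(D,8.00): a=2.0105, h=5.6531
  candidates: C₊=(6.4228,7.5735) cross=43.366; C₋=(1.4231,-2.5672) cross=-43.366
  mode - wants cross < 0 → take C=(1.4231,-2.5672) (cross=-43.366)
ex = (C−B)/|BC| = (-0.1161,-0.9932); ey = (0.9932,-0.1161)
P = B + 2.10·ex + -1.74·ey = (0.1476,1.5084)

0.15 1.51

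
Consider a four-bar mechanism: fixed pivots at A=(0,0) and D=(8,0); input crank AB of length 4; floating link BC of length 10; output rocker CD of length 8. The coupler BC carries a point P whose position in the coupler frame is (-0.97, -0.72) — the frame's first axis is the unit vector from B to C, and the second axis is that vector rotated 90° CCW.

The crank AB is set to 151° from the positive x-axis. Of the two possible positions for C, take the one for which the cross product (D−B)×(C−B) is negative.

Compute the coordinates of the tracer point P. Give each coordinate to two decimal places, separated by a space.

-4.66 2.26

A=(0,0), D=(8.00,0)
B = A + 4.00·(cos151°, sin151°) = (-3.4985, 1.9392)
|BD| = 11.6609
circle(B,10.00) ∩ circle(D,8.00): a=7.3741, h=6.7545
  candidates: C₊=(4.8962,7.3734) cross=78.763; C₋=(2.6496,-5.9475) cross=-78.763
  mode - wants cross < 0 → take C=(2.6496,-5.9475) (cross=-78.763)
ex = (C−B)/|BC| = (0.6148,-0.7887); ey = (0.7887,0.6148)
P = B + -0.97·ex + -0.72·ey = (-4.6627,2.2616)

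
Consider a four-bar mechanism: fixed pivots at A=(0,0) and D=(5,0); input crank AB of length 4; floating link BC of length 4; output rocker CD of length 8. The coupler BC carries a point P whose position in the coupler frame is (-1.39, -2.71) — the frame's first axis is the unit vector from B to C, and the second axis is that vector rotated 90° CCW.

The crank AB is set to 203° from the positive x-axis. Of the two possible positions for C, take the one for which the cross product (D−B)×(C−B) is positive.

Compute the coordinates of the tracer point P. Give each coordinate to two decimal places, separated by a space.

-1.42 -3.60

A=(0,0), D=(5.00,0)
B = A + 4.00·(cos203°, sin203°) = (-3.6820, -1.5629)
|BD| = 8.8216
circle(B,4.00) ∩ circle(D,8.00): a=1.6902, h=3.6254
  candidates: C₊=(-2.6609,2.3045) cross=31.981; C₋=(-1.3763,-4.8315) cross=-31.981
  mode + wants cross > 0 → take C=(-2.6609,2.3045) (cross=31.981)
ex = (C−B)/|BC| = (0.2553,0.9669); ey = (-0.9669,0.2553)
P = B + -1.39·ex + -2.71·ey = (-1.4167,-3.5987)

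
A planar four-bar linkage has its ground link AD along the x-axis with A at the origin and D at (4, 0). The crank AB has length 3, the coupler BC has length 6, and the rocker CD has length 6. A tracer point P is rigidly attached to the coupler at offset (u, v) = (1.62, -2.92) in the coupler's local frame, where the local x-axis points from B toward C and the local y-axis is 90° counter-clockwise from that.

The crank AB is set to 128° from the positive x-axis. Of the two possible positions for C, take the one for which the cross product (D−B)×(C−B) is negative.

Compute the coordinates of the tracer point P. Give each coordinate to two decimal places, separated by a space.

-4.45 0.28

A=(0,0), D=(4.00,0)
B = A + 3.00·(cos128°, sin128°) = (-1.8470, 2.3640)
|BD| = 6.3068
circle(B,6.00) ∩ circle(D,6.00): a=3.1534, h=5.1045
  candidates: C₊=(2.9899,5.9144) cross=32.193; C₋=(-0.8369,-3.5503) cross=-32.193
  mode - wants cross < 0 → take C=(-0.8369,-3.5503) (cross=-32.193)
ex = (C−B)/|BC| = (0.1684,-0.9857); ey = (0.9857,0.1684)
P = B + 1.62·ex + -2.92·ey = (-4.4526,0.2756)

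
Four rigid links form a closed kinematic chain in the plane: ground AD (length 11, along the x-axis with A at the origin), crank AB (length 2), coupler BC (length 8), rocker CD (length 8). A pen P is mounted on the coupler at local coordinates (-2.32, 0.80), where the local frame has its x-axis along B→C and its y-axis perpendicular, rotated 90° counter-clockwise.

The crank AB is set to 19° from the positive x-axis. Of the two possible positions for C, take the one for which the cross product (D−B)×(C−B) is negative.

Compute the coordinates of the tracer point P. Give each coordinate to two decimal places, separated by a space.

1.39 3.05

A=(0,0), D=(11.00,0)
B = A + 2.00·(cos19°, sin19°) = (1.8910, 0.6511)
|BD| = 9.1322
circle(B,8.00) ∩ circle(D,8.00): a=4.5661, h=6.5689
  candidates: C₊=(6.9139,6.8778) cross=59.989; C₋=(5.9771,-6.2266) cross=-59.989
  mode - wants cross < 0 → take C=(5.9771,-6.2266) (cross=-59.989)
ex = (C−B)/|BC| = (0.5108,-0.8597); ey = (0.8597,0.5108)
P = B + -2.32·ex + 0.80·ey = (1.3938,3.0543)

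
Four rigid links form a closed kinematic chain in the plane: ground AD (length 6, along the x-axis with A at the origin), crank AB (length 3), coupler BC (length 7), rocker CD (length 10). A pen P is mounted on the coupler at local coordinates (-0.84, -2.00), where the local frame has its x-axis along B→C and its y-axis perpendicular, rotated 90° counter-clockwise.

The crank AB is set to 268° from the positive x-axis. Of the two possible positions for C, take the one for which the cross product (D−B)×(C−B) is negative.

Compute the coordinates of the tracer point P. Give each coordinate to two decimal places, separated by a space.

-2.27 -3.02

A=(0,0), D=(6.00,0)
B = A + 3.00·(cos268°, sin268°) = (-0.1047, -2.9982)
|BD| = 6.8012
circle(B,7.00) ∩ circle(D,10.00): a=-0.3487, h=6.9913
  candidates: C₊=(-3.4997,3.1234) cross=47.549; C₋=(2.6643,-9.4272) cross=-47.549
  mode - wants cross < 0 → take C=(2.6643,-9.4272) (cross=-47.549)
ex = (C−B)/|BC| = (0.3956,-0.9184); ey = (0.9184,0.3956)
P = B + -0.84·ex + -2.00·ey = (-2.2738,-3.0178)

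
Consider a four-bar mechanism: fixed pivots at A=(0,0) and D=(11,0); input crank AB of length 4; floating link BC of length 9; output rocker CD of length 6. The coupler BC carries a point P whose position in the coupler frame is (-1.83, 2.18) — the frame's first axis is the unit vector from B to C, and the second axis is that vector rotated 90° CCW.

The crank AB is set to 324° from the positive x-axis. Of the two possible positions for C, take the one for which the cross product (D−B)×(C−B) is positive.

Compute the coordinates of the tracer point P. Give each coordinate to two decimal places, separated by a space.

A=(0,0), D=(11.00,0)
B = A + 4.00·(cos324°, sin324°) = (3.2361, -2.3511)
|BD| = 8.1121
circle(B,9.00) ∩ circle(D,6.00): a=6.8297, h=5.8613
  candidates: C₊=(8.0738,5.2381) cross=47.548; C₋=(11.4714,-5.9815) cross=-47.548
  mode + wants cross > 0 → take C=(8.0738,5.2381) (cross=47.548)
ex = (C−B)/|BC| = (0.5375,0.8432); ey = (-0.8432,0.5375)
P = B + -1.83·ex + 2.18·ey = (0.4141,-2.7225)

0.41 -2.72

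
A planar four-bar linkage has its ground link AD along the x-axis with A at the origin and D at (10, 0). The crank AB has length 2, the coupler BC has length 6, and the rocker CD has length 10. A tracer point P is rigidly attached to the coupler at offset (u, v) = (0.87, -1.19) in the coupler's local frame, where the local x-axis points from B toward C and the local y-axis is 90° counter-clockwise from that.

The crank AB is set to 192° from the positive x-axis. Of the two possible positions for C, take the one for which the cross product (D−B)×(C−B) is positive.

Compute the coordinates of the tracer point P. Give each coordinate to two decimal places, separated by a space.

-0.49 -0.29

A=(0,0), D=(10.00,0)
B = A + 2.00·(cos192°, sin192°) = (-1.9563, -0.4158)
|BD| = 11.9635
circle(B,6.00) ∩ circle(D,10.00): a=3.3070, h=5.0064
  candidates: C₊=(1.1747,4.7025) cross=59.894; C₋=(1.5227,-5.3043) cross=-59.894
  mode + wants cross > 0 → take C=(1.1747,4.7025) (cross=59.894)
ex = (C−B)/|BC| = (0.5218,0.8531); ey = (-0.8531,0.5218)
P = B + 0.87·ex + -1.19·ey = (-0.4872,-0.2946)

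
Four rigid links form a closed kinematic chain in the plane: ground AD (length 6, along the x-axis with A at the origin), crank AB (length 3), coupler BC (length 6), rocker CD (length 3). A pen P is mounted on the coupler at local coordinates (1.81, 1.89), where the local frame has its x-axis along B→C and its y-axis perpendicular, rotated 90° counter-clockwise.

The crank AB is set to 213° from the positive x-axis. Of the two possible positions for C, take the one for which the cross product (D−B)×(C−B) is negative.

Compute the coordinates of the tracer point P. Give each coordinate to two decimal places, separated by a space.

-0.71 0.26

A=(0,0), D=(6.00,0)
B = A + 3.00·(cos213°, sin213°) = (-2.5160, -1.6339)
|BD| = 8.6713
circle(B,6.00) ∩ circle(D,3.00): a=5.8925, h=1.1306
  candidates: C₊=(3.0579,0.5867) cross=9.804; C₋=(3.4840,-1.6339) cross=-9.804
  mode - wants cross < 0 → take C=(3.4840,-1.6339) (cross=-9.804)
ex = (C−B)/|BC| = (1.0000,-0.0000); ey = (0.0000,1.0000)
P = B + 1.81·ex + 1.89·ey = (-0.7060,0.2561)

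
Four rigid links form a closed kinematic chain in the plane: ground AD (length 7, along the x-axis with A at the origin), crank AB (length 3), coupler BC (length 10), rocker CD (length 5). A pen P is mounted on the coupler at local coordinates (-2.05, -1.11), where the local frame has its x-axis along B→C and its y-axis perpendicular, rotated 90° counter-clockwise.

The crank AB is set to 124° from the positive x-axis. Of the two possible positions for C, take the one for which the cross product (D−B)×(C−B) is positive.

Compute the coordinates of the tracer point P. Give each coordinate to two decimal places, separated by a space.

A=(0,0), D=(7.00,0)
B = A + 3.00·(cos124°, sin124°) = (-1.6776, 2.4871)
|BD| = 9.0270
circle(B,10.00) ∩ circle(D,5.00): a=8.6677, h=4.9871
  candidates: C₊=(8.0287,4.8930) cross=45.018; C₋=(5.2806,-4.6951) cross=-45.018
  mode + wants cross > 0 → take C=(8.0287,4.8930) (cross=45.018)
ex = (C−B)/|BC| = (0.9706,0.2406); ey = (-0.2406,0.9706)
P = B + -2.05·ex + -1.11·ey = (-3.4003,0.9165)

-3.40 0.92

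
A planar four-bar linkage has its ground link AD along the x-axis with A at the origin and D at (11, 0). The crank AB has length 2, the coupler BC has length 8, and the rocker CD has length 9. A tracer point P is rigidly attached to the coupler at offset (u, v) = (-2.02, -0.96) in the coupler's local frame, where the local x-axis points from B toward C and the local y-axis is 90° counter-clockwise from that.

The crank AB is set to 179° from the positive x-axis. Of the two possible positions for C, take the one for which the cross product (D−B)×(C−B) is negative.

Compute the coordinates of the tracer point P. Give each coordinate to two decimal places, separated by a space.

A=(0,0), D=(11.00,0)
B = A + 2.00·(cos179°, sin179°) = (-1.9997, 0.0349)
|BD| = 12.9997
circle(B,8.00) ∩ circle(D,9.00): a=5.8460, h=5.4611
  candidates: C₊=(3.8610,5.4803) cross=70.994; C₋=(3.8316,-5.4419) cross=-70.994
  mode - wants cross < 0 → take C=(3.8316,-5.4419) (cross=-70.994)
ex = (C−B)/|BC| = (0.7289,-0.6846); ey = (0.6846,0.7289)
P = B + -2.02·ex + -0.96·ey = (-4.1293,0.7180)

-4.13 0.72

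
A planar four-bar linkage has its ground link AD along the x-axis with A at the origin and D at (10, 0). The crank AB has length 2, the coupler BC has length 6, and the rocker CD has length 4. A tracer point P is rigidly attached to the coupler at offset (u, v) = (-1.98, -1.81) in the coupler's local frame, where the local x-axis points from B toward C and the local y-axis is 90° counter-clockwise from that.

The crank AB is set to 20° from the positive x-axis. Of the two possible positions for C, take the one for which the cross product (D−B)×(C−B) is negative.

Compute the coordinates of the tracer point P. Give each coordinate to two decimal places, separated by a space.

A=(0,0), D=(10.00,0)
B = A + 2.00·(cos20°, sin20°) = (1.8794, 0.6840)
|BD| = 8.1494
circle(B,6.00) ∩ circle(D,4.00): a=5.3018, h=2.8091
  candidates: C₊=(7.3982,3.0382) cross=22.893; C₋=(6.9267,-2.5602) cross=-22.893
  mode - wants cross < 0 → take C=(6.9267,-2.5602) (cross=-22.893)
ex = (C−B)/|BC| = (0.8412,-0.5407); ey = (0.5407,0.8412)
P = B + -1.98·ex + -1.81·ey = (-0.7649,0.2320)

-0.76 0.23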